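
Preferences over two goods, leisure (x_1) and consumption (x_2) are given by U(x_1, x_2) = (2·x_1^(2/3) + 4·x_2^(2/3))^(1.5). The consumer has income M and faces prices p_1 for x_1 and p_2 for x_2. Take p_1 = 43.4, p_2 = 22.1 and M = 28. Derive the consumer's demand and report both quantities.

From the CES first-order condition, (1/2)·(x_2/x_1)^(1/3) = p_1/p_2.
Hence x_2/x_1 = (2·p_1/p_2)^(1/(1/3)), i.e. raised to the 3 power.
Substitute x_2 = (x_2/x_1)·x_1 into the budget: x_1* = M/(p_1 + p_2·(x_2/x_1)).
Numerically x_2/x_1 = 60.587405, so x_1* = 28/(43.4 + 22.1·60.587405) = 0.0203 and x_2* = 60.587405·0.0203 = 1.2272.

x_1* = 0.0203, x_2* = 1.2272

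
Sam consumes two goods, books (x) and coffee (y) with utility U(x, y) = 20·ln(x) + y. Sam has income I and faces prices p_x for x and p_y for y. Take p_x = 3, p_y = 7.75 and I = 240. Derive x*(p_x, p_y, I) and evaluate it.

x* = 51.6667

Set MRS = p_x/p_y: (20/x)/1 = p_x/p_y.
So x*(p_x,p_y) = 20·p_y/p_x, independent of income; and y* = (I − 20·p_y)/p_y.
At the given prices: x* = 20·7.75/3 = 51.6667.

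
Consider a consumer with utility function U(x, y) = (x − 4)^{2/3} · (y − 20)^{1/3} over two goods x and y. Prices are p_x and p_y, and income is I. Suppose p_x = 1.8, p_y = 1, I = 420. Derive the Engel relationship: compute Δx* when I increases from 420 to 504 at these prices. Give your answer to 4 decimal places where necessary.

Δx* = 31.1111

After buying the subsistence bundle (4, 20), a share 2/3 of the remaining income goes to x: x* = 4 + 2/3·(I − 4p_x − 20p_y)/p_x.
Discretionary income = 420 − 4·1.8 − 20·1 = 392.8; x* = 4 + 2/3·392.8/1.8 = 149.4815.
At I' = 504: x* = 180.5926. Change: 180.5926 − 149.4815 = 31.1111.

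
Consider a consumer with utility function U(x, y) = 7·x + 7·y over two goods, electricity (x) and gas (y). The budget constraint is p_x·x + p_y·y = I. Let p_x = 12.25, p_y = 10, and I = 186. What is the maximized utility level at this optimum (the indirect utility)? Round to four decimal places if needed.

V = 130.2

Perfect substitutes: compare marginal utility per dollar. 7/p_x vs 7/p_y → 0.5714 vs 0.7.
y gives more utility per dollar, so spend all income on y: y* = I/p_y, x* = 0.
Numerically: x* = 0, y* = 18.6.
Utility at the optimum: U(0, 18.6) = 130.2.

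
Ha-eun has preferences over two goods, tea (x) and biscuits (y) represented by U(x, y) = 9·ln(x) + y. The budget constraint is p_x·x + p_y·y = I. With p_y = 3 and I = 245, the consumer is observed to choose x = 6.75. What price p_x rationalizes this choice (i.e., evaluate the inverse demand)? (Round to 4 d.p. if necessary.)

Set MRS = p_x/p_y: (9/x)/1 = p_x/p_y.
So x*(p_x,p_y) = 9·p_y/p_x, independent of income; and y* = (I − 9·p_y)/p_y.
Set x* = 6.75 in the demand function and solve for p_x: p_x = 4.

p_x = 4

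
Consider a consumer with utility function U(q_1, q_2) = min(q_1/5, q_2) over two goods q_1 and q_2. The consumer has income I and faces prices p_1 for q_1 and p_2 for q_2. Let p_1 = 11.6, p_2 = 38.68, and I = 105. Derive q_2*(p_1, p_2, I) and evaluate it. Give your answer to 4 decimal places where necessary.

q_2* = 1.0861

Leontief preferences: the optimum is at the kink where q_1/5 = q_2/1, i.e. q_2 = (1/5)·q_1.
Budget: p_1·q_1 + p_2·(1/5)·q_1 = I, so (5·p_1 + p_2)·q_1 = 5·I.
Demand: q_1*(p_1,p_2,I) = 5·I/(5·p_1 + p_2), q_2* = I/(5·p_1 + p_2).
Here 5·11.6 + 38.68 = 96.68, giving q_2* = 1.0861.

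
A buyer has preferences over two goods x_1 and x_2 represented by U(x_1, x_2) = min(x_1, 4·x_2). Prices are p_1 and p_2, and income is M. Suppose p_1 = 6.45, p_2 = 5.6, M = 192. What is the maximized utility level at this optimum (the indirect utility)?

With perfect complements, no substitution: consume in ratio x_1:x_2 = 4:1.
Budget: p_1·x_1 + p_2·(1/4)·x_1 = M, so (4·p_1 + p_2)·x_1 = 4·M.
Demand: x_1*(p_1,p_2,M) = 4·M/(4·p_1 + p_2), x_2* = M/(4·p_1 + p_2).
Here 4·6.45 + 5.6 = 31.4, giving x_1* = 24.4586 and x_2* = 6.1146.
Utility at the optimum: U(24.4586, 6.1146) = 24.4586.

V = 24.4586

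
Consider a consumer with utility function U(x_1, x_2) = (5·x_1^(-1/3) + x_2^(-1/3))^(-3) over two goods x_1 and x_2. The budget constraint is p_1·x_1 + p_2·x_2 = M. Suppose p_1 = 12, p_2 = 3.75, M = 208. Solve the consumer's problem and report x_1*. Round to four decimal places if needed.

x_1* = 14.1658

With the ratio pinned down, the budget gives x_1* = M/(p_1 + p_2·(x_2/x_1)) and x_2* = (x_2/x_1)·x_1*.
Numerically x_2/x_1 = 0.715542, so x_1* = 208/(12 + 3.75·0.715542) = 14.1658.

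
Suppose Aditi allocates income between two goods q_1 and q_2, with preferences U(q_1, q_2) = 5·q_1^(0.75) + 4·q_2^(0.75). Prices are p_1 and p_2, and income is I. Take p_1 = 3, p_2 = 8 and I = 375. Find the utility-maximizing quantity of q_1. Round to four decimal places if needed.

From the CES first-order condition, (5/4)·(q_2/q_1)^(0.25) = p_1/p_2.
Solve for the ratio: q_2/q_1 = [(4/5)·p_1/p_2]^(4).
With the ratio pinned down, the budget gives q_1* = I/(p_1 + p_2·(q_2/q_1)) and q_2* = (q_2/q_1)·q_1*.
Numerically q_2/q_1 = 0.0081, so q_1* = 375/(3 + 8·0.0081) = 122.3571.

q_1* = 122.3571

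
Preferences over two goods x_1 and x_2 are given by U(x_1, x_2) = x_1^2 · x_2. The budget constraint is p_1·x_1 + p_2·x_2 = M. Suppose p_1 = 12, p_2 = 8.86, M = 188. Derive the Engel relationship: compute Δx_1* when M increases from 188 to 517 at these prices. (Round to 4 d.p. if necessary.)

Δx_1* = 18.2778

MU_x_1/MU_x_2 = (2·x_2)/(x_1); tangency sets this equal to p_1/p_2.
Rearranging, p_2·x_2 = (1/2)·p_1·x_1. Substituting into the budget gives p_1·x_1·(1 + (1/2)) = M.
Demand: x_1*(p_1,p_2,M) = 2/3·M/p_1 and x_2* = 1/3·M/p_2.
At p_1=12, p_2=8.86, M=188: x_1* = 2/3·188/12 = 10.4444.
At M' = 517: x_1* = 28.7222. Change: 28.7222 − 10.4444 = 18.2778.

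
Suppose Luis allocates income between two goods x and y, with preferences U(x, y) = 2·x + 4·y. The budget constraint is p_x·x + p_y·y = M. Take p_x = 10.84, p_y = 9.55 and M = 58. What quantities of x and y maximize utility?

Perfect substitutes: compare marginal utility per dollar. 2/p_x vs 4/p_y → 0.1845 vs 0.4188.
y gives more utility per dollar, so spend all income on y: y* = M/p_y, x* = 0.
Numerically: x* = 0, y* = 6.0733.

x* = 0, y* = 6.0733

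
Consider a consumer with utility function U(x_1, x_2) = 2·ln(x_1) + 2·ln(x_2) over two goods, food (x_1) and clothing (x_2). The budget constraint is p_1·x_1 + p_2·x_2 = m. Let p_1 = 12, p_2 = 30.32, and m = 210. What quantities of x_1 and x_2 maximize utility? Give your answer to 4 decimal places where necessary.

Tangency: MRS = x_2/x_1 = p_1/p_2.
Rearranging, p_2·x_2 = p_1·x_1. Substituting into the budget gives p_1·x_1·(1 + 1) = m.
Demand: x_1*(p_1,p_2,m) = 0.5·m/p_1 and x_2* = 0.5·m/p_2.
At p_1=12, p_2=30.32, m=210: x_1* = 0.5·210/12 = 8.75, x_2* = 3.4631.

x_1* = 8.75, x_2* = 3.4631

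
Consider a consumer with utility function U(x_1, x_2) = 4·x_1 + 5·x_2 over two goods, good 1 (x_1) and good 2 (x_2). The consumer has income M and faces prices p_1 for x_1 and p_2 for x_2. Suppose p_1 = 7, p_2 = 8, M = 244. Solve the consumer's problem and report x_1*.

x_2 gives more utility per dollar, so spend all income on x_2: x_2* = M/p_2, x_1* = 0.
Numerically: x_1* = 0, x_2* = 30.5.

x_1* = 0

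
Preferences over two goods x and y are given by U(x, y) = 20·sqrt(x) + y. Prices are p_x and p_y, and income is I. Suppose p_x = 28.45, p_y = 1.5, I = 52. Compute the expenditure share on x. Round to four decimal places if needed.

share on x = 0.1521

Utility is quasi-linear in y; the FOC for x is 10/√x = p_x/p_y.
Solve: √x = 10·p_y/p_x, so x*(p_x,p_y) = (10·p_y/p_x)², and y* = (I − p_x·x*)/p_y.
Plugging in: x* = (10·1.5/28.45)² = 0.278, y* = 29.3943.
Expenditure on x: 28.45·0.278 = 7.9086; share = 0.1521.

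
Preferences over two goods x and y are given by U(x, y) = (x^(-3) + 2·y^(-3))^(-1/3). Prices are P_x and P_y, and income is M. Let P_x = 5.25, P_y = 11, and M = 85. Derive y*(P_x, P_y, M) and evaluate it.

y* = 5.2111

MRS = MU_x/MU_y = (1/2)·(y/x)^(4). Set equal to P_x/P_y.
Solve for the ratio: y/x = [2·P_x/P_y]^(0.25).
Substitute y = (y/x)·x into the budget: x* = M/(P_x + P_y·(y/x)).
Numerically y/x = 0.988437, so x* = 85/(5.25 + 11·0.988437) = 5.272 and y* = 0.988437·5.272 = 5.2111.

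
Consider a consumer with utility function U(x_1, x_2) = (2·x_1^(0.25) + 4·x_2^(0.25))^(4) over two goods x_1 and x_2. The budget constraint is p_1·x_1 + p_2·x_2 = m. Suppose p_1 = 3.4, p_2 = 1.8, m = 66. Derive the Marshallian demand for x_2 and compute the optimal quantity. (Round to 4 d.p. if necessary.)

With the ratio pinned down, the budget gives x_1* = m/(p_1 + p_2·(x_2/x_1)) and x_2* = (x_2/x_1)·x_1*.
Numerically x_2/x_1 = 5.883673, so x_1* = 66/(3.4 + 1.8·5.883673) = 4.7174 and x_2* = 5.883673·4.7174 = 27.7559.

x_2* = 27.7559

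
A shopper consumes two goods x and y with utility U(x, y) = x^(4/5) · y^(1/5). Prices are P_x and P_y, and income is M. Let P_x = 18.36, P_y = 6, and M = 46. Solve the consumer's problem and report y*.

y* = 1.5333

At P_x=18.36, P_y=6, M=46: y* = 0.2·46/6 = 1.5333.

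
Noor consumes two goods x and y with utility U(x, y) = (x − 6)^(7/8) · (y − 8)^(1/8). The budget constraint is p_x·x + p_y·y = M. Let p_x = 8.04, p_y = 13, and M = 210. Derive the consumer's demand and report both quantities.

x* = 12.2861, y* = 8.5554

Discretionary income = 210 − 6·8.04 − 8·13 = 57.76; x* = 6 + 0.875·57.76/8.04 = 12.2861; y* = 8 + 0.125·57.76/13 = 8.5554.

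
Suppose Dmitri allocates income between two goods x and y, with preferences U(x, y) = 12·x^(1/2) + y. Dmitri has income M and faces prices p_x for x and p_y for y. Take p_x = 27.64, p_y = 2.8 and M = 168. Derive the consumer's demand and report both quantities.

Thus x* = (6·p_y/p_x)² — independent of M — with the rest of income spent on y.
Plugging in: x* = (6·2.8/27.64)² = 0.3694, y* = 56.3531.

x* = 0.3694, y* = 56.3531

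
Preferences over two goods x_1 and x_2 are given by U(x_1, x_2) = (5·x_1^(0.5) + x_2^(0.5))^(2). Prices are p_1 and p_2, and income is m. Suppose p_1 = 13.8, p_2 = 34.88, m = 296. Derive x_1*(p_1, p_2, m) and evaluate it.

With the ratio pinned down, the budget gives x_1* = m/(p_1 + p_2·(x_2/x_1)) and x_2* = (x_2/x_1)·x_1*.
Numerically x_2/x_1 = 0.006261, so x_1* = 296/(13.8 + 34.88·0.006261) = 21.1151.

x_1* = 21.1151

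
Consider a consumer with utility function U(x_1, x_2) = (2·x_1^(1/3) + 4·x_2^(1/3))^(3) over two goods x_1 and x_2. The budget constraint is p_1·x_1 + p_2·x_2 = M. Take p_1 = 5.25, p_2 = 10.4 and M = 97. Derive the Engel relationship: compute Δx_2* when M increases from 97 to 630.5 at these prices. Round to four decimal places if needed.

With the ratio pinned down, the budget gives x_1* = M/(p_1 + p_2·(x_2/x_1)) and x_2* = (x_2/x_1)·x_1*.
Numerically x_2/x_1 = 1.014458, so x_1* = 97/(5.25 + 10.4·1.014458) = 6.1391 and x_2* = 1.014458·6.1391 = 6.2279.
At M' = 630.5: x_2* = 40.4811. Change: 40.4811 − 6.2279 = 34.2532.

Δx_2* = 34.2532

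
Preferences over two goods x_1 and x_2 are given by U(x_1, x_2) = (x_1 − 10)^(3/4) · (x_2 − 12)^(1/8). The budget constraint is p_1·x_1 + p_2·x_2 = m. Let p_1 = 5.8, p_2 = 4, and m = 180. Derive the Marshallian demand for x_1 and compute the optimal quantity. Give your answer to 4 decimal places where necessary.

Let x_1' = x_1−10, x_2' = x_2−12. MRS = 6·x_2'/x_1' = p_1/p_2.
After buying the subsistence bundle (10, 12), a share 6/7 of the remaining income goes to x_1: x_1* = 10 + 6/7·(m − 10p_1 − 12p_2)/p_1.
Discretionary income = 180 − 10·5.8 − 12·4 = 74; x_1* = 10 + 6/7·74/5.8 = 20.936.

x_1* = 20.936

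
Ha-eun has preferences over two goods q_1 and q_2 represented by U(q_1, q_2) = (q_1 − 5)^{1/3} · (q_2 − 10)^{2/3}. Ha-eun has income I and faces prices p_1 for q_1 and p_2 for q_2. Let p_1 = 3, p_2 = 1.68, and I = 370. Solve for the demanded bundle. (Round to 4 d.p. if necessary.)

Let q_1' = q_1−5, q_2' = q_2−10. MRS = (1/2)·q_2'/q_1' = p_1/p_2.
Substituting into the budget: q_1* = 5 + 1/3·(I − 5·p_1 − 10·p_2)/p_1, and q_2* = 10 + 2/3·(…)/p_2.
Discretionary income = 370 − 5·3 − 10·1.68 = 338.2; q_1* = 5 + 1/3·338.2/3 = 42.5778; q_2* = 10 + 2/3·338.2/1.68 = 144.2063.

q_1* = 42.5778, q_2* = 144.2063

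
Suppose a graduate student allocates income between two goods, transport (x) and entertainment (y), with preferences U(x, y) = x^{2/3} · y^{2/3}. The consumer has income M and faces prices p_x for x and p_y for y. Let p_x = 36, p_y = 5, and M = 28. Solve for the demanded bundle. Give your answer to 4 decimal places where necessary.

Tangency: MRS = y/x = p_x/p_y.
So 2/3·p_y·y = 2/3·p_x·x; combined with the budget, a share 0.5 of income goes to x.
Demand: x*(p_x,p_y,M) = 0.5·M/p_x and y* = 0.5·M/p_y.
At p_x=36, p_y=5, M=28: x* = 0.5·28/36 = 0.3889, y* = 2.8.

x* = 0.3889, y* = 2.8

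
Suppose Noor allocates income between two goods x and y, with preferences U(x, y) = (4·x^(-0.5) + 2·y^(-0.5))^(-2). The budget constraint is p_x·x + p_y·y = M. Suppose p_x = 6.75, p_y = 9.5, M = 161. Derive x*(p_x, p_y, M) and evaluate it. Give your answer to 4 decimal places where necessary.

Numerically y/x = 0.501611, so x* = 161/(6.75 + 9.5·0.501611) = 13.9814.

x* = 13.9814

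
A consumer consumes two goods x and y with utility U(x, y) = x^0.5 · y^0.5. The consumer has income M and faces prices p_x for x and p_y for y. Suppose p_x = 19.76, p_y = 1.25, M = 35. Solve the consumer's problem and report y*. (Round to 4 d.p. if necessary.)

MU_x/MU_y = (0.5·y)/(0.5·x); tangency sets this equal to p_x/p_y.
So 0.5·p_y·y = 0.5·p_x·x; combined with the budget, a share 0.5 of income goes to x.
Demand: x*(p_x,p_y,M) = 0.5·M/p_x and y* = 0.5·M/p_y.
At p_x=19.76, p_y=1.25, M=35: y* = 0.5·35/1.25 = 14.

y* = 14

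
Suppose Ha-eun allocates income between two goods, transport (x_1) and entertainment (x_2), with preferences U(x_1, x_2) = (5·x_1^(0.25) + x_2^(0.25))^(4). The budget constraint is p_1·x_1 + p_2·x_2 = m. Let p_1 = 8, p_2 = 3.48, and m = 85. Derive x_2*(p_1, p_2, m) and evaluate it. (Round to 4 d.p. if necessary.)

From the CES first-order condition, 5·(x_2/x_1)^(0.75) = p_1/p_2.
Hence x_2/x_1 = ((1/5)·p_1/p_2)^(1/(0.75)), i.e. raised to the 4/3 power.
Substitute x_2 = (x_2/x_1)·x_1 into the budget: x_1* = m/(p_1 + p_2·(x_2/x_1)).
Numerically x_2/x_1 = 0.354858, so x_1* = 85/(8 + 3.48·0.354858) = 9.2042 and x_2* = 0.354858·9.2042 = 3.2662.

x_2* = 3.2662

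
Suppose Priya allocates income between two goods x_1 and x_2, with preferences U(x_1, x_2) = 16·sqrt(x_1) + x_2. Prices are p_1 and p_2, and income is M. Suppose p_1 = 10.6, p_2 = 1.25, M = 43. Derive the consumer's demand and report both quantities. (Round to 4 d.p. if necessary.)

x_1* = 0.89, x_2* = 26.8528

MU_x_1 = 8/√x_1, MU_x_2 = 1. Tangency: 8/√x_1 = p_1/p_2.
Solve: √x_1 = 8·p_2/p_1, so x_1*(p_1,p_2) = (8·p_2/p_1)², and x_2* = (M − p_1·x_1*)/p_2.
Plugging in: x_1* = (8·1.25/10.6)² = 0.89, x_2* = 26.8528.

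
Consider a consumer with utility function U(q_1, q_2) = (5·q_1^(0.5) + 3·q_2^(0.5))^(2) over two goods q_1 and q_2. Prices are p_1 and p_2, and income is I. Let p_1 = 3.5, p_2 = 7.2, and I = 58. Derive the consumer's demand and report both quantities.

q_1* = 14.1033, q_2* = 1.1998

MRS = MU_q_1/MU_q_2 = (5/3)·(q_2/q_1)^(0.5). Set equal to p_1/p_2.
Hence q_2/q_1 = ((3/5)·p_1/p_2)^(1/(0.5)), i.e. raised to the 2 power.
With the ratio pinned down, the budget gives q_1* = I/(p_1 + p_2·(q_2/q_1)) and q_2* = (q_2/q_1)·q_1*.
Numerically q_2/q_1 = 0.085069, so q_1* = 58/(3.5 + 7.2·0.085069) = 14.1033 and q_2* = 0.085069·14.1033 = 1.1998.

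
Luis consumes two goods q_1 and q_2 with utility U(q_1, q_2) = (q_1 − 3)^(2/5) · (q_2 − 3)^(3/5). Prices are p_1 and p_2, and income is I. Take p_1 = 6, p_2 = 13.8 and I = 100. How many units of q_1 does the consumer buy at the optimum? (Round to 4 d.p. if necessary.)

q_1* = 5.7067

MRS = (2/3)·(q_2−3)/(q_1−3). Tangency with p_1/p_2 gives q_2−3 = (3/2)·(p_1/p_2)·(q_1−3).
Substituting into the budget: q_1* = 3 + 0.4·(I − 3·p_1 − 3·p_2)/p_1, and q_2* = 3 + 0.6·(…)/p_2.
Discretionary income = 100 − 3·6 − 3·13.8 = 40.6; q_1* = 3 + 0.4·40.6/6 = 5.7067.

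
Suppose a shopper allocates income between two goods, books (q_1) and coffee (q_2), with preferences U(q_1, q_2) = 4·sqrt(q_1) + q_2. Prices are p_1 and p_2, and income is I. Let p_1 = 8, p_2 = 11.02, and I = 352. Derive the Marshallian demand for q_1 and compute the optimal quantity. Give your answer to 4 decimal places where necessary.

Utility is quasi-linear in q_2; the FOC for q_1 is 2/√q_1 = p_1/p_2.
Solve: √q_1 = 2·p_2/p_1, so q_1*(p_1,p_2) = (2·p_2/p_1)², and q_2* = (I − p_1·q_1*)/p_2.
Plugging in: q_1* = (2·11.02/8)² = 7.59.

q_1* = 7.59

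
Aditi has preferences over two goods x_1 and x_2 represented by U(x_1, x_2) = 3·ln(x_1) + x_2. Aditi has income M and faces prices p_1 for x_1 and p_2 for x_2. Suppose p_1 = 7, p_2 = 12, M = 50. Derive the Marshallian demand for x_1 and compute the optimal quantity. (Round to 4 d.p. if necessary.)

MU_x_1 = 3/x_1, MU_x_2 = 1. Tangency: 3/x_1 = p_1/p_2.
So x_1*(p_1,p_2) = 3·p_2/p_1, independent of income; and x_2* = (M − 3·p_2)/p_2.
At the given prices: x_1* = 3·12/7 = 5.1429.

x_1* = 5.1429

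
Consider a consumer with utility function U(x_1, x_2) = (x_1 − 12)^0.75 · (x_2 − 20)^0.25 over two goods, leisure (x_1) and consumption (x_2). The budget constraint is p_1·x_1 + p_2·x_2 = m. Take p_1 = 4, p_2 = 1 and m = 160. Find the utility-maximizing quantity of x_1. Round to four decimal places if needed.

x_1* = 29.25

This is Cobb-Douglas in (x_1−12, x_2−20): tangency gives 0.75·p_2·(x_2−20) = 0.25·p_1·(x_1−12).
Substituting into the budget: x_1* = 12 + 0.75·(m − 12·p_1 − 20·p_2)/p_1, and x_2* = 20 + 0.25·(…)/p_2.
Discretionary income = 160 − 12·4 − 20·1 = 92; x_1* = 12 + 0.75·92/4 = 29.25.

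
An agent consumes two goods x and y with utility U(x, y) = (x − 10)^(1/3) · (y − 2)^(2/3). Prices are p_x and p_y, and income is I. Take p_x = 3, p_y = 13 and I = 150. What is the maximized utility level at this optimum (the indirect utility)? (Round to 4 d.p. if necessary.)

Let x' = x−10, y' = y−2. MRS = (1/2)·y'/x' = p_x/p_y.
After buying the subsistence bundle (10, 2), a share 1/3 of the remaining income goes to x: x* = 10 + 1/3·(I − 10p_x − 2p_y)/p_x.
Discretionary income = 150 − 10·3 − 2·13 = 94; x* = 10 + 1/3·94/3 = 20.4444; y* = 2 + 2/3·94/13 = 6.8205.
Utility at the optimum: U(20.4444, 6.8205) = 6.2377.

V = 6.2377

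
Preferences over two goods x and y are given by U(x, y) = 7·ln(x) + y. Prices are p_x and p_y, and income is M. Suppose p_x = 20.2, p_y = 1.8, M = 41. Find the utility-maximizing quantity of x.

x* = 0.6238

Set MRS = p_x/p_y: (7/x)/1 = p_x/p_y.
So x*(p_x,p_y) = 7·p_y/p_x, independent of income; and y* = (M − 7·p_y)/p_y.
At the given prices: x* = 7·1.8/20.2 = 0.6238.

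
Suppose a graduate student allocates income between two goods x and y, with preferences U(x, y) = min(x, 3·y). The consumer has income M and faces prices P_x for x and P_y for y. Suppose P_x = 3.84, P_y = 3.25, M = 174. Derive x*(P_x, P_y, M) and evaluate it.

Demand: x*(P_x,P_y,M) = 3·M/(3·P_x + P_y), y* = M/(3·P_x + P_y).
Here 3·3.84 + 3.25 = 14.77, giving x* = 35.3419.

x* = 35.3419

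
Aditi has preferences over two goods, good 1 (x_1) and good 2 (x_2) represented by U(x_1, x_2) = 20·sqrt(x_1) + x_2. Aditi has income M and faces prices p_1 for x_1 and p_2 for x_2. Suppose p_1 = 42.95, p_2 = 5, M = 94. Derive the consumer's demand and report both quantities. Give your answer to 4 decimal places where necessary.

MU_x_1 = 10/√x_1, MU_x_2 = 1. Tangency: 10/√x_1 = p_1/p_2.
Solve: √x_1 = 10·p_2/p_1, so x_1*(p_1,p_2) = (10·p_2/p_1)², and x_2* = (M − p_1·x_1*)/p_2.
Plugging in: x_1* = (10·5/42.95)² = 1.3552, x_2* = 7.1586.

x_1* = 1.3552, x_2* = 7.1586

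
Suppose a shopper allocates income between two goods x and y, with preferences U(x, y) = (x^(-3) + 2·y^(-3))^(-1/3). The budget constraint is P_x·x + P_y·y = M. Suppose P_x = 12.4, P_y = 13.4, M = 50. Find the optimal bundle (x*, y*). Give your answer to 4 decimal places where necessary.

Substitute y = (y/x)·x into the budget: x* = M/(P_x + P_y·(y/x)).
Numerically y/x = 1.166371, so x* = 50/(12.4 + 13.4·1.166371) = 1.7838 and y* = 1.166371·1.7838 = 2.0806.

x* = 1.7838, y* = 2.0806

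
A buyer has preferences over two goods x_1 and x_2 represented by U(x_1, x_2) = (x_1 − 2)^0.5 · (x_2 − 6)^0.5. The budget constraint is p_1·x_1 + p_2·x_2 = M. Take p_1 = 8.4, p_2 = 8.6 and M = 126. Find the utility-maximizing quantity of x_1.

x_1* = 5.4286

MRS = (x_2−6)/(x_1−2). Tangency with p_1/p_2 gives x_2−6 = (p_1/p_2)·(x_1−2).
After buying the subsistence bundle (2, 6), a share 0.5 of the remaining income goes to x_1: x_1* = 2 + 0.5·(M − 2p_1 − 6p_2)/p_1.
Discretionary income = 126 − 2·8.4 − 6·8.6 = 57.6; x_1* = 2 + 0.5·57.6/8.4 = 5.4286.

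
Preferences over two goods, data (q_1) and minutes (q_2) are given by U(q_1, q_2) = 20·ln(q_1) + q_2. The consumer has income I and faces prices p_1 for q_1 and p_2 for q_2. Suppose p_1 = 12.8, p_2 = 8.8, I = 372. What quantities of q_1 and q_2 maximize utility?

q_1* = 13.75, q_2* = 22.2727

Set MRS = p_1/p_2: (20/q_1)/1 = p_1/p_2.
So q_1*(p_1,p_2) = 20·p_2/p_1, independent of income; and q_2* = (I − 20·p_2)/p_2.
At the given prices: q_1* = 20·8.8/12.8 = 13.75, and q_2* = 22.2727.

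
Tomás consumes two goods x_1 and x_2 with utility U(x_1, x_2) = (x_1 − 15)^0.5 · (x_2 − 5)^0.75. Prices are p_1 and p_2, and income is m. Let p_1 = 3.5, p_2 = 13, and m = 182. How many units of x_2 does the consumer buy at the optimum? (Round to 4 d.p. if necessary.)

Let x_1' = x_1−15, x_2' = x_2−5. MRS = (2/3)·x_2'/x_1' = p_1/p_2.
Substituting into the budget: x_1* = 15 + 0.4·(m − 15·p_1 − 5·p_2)/p_1, and x_2* = 5 + 0.6·(…)/p_2.
Discretionary income = 182 − 15·3.5 − 5·13 = 64.5; x_2* = 5 + 0.6·64.5/13 = 7.9769.

x_2* = 7.9769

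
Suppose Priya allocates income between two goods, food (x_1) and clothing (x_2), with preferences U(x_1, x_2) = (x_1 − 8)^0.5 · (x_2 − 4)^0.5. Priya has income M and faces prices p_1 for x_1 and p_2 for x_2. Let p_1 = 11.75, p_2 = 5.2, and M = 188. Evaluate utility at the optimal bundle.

This is Cobb-Douglas in (x_1−8, x_2−4): tangency gives 0.5·p_2·(x_2−4) = 0.5·p_1·(x_1−8).
Substituting into the budget: x_1* = 8 + 0.5·(M − 8·p_1 − 4·p_2)/p_1, and x_2* = 4 + 0.5·(…)/p_2.
Discretionary income = 188 − 8·11.75 − 4·5.2 = 73.2; x_1* = 8 + 0.5·73.2/11.75 = 11.1149; x_2* = 4 + 0.5·73.2/5.2 = 11.0385.
Utility at the optimum: U(11.1149, 11.0385) = 4.6823.

V = 4.6823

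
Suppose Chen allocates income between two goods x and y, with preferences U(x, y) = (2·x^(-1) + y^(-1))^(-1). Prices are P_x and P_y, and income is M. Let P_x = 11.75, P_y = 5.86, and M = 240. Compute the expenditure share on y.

From the CES first-order condition, 2·(y/x)^(2) = P_x/P_y.
Solve for the ratio: y/x = [(1/2)·P_x/P_y]^(0.5).
With the ratio pinned down, the budget gives x* = M/(P_x + P_y·(y/x)) and y* = (y/x)·x*.
Numerically y/x = 1.001279, so x* = 240/(11.75 + 5.86·1.001279) = 13.6228 and y* = 1.001279·13.6228 = 13.6402.
Expenditure on y: 5.86·13.6402 = 79.9318; share = 0.333.

share on y = 0.333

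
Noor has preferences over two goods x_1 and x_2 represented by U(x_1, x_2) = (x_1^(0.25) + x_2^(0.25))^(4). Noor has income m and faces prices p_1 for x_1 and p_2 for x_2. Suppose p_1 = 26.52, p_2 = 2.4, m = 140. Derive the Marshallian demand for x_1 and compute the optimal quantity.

x_1* = 1.6357

Substitute x_2 = (x_2/x_1)·x_1 into the budget: x_1* = m/(p_1 + p_2·(x_2/x_1)).
Numerically x_2/x_1 = 24.612159, so x_1* = 140/(26.52 + 2.4·24.612159) = 1.6357.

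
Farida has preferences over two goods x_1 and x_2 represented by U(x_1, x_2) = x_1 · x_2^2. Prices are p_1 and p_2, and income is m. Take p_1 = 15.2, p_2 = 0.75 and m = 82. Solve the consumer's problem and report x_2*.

Tangency: MRS = (1/2)·x_2/x_1 = p_1/p_2.
Rearranging, p_2·x_2 = 2·p_1·x_1. Substituting into the budget gives p_1·x_1·(1 + 2) = m.
Demand: x_1*(p_1,p_2,m) = 1/3·m/p_1 and x_2* = 2/3·m/p_2.
At p_1=15.2, p_2=0.75, m=82: x_2* = 2/3·82/0.75 = 72.8889.

x_2* = 72.8889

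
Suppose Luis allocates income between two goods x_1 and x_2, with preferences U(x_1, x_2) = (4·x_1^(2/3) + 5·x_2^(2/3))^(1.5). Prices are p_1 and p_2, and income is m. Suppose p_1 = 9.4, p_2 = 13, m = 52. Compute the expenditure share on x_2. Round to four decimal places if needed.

share on x_2 = 0.5052

MRS = MU_x_1/MU_x_2 = (4/5)·(x_2/x_1)^(1/3). Set equal to p_1/p_2.
Hence x_2/x_1 = ((5/4)·p_1/p_2)^(1/(1/3)), i.e. raised to the 3 power.
With the ratio pinned down, the budget gives x_1* = m/(p_1 + p_2·(x_2/x_1)) and x_2* = (x_2/x_1)·x_1*.
Numerically x_2/x_1 = 0.738386, so x_1* = 52/(9.4 + 13·0.738386) = 2.737 and x_2* = 0.738386·2.737 = 2.021.
Expenditure on x_2: 13·2.021 = 26.2724; share = 0.5052.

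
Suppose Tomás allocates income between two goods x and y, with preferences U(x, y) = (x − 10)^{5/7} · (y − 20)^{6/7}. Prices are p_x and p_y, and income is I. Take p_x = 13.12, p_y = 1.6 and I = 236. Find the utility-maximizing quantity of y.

This is Cobb-Douglas in (x−10, y−20): tangency gives 5/7·p_y·(y−20) = 6/7·p_x·(x−10).
After buying the subsistence bundle (10, 20), a share 5/11 of the remaining income goes to x: x* = 10 + 5/11·(I − 10p_x − 20p_y)/p_x.
Discretionary income = 236 − 10·13.12 − 20·1.6 = 72.8; y* = 20 + 6/11·72.8/1.6 = 44.8182.

y* = 44.8182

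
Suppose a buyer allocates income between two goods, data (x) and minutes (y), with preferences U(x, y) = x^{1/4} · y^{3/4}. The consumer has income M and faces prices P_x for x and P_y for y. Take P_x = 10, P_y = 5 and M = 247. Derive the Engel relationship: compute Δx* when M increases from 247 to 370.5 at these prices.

Tangency: MRS = (1/3)·y/x = P_x/P_y.
Rearranging, P_y·y = 3·P_x·x. Substituting into the budget gives P_x·x·(1 + 3) = M.
Demand: x*(P_x,P_y,M) = 0.25·M/P_x and y* = 0.75·M/P_y.
At P_x=10, P_y=5, M=247: x* = 0.25·247/10 = 6.175.
At M' = 370.5: x* = 9.2625. Change: 9.2625 − 6.175 = 3.0875.

Δx* = 3.0875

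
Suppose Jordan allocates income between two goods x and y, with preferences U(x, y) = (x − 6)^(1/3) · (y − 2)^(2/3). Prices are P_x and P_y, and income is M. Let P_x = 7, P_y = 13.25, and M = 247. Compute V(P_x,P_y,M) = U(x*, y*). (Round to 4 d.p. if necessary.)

MRS = (1/2)·(y−2)/(x−6). Tangency with P_x/P_y gives y−2 = 2·(P_x/P_y)·(x−6).
Substituting into the budget: x* = 6 + 1/3·(M − 6·P_x − 2·P_y)/P_x, and y* = 2 + 2/3·(…)/P_y.
Discretionary income = 247 − 6·7 − 2·13.25 = 178.5; x* = 6 + 1/3·178.5/7 = 14.5; y* = 2 + 2/3·178.5/13.25 = 10.9811.
Utility at the optimum: U(14.5, 10.9811) = 8.8178.

V = 8.8178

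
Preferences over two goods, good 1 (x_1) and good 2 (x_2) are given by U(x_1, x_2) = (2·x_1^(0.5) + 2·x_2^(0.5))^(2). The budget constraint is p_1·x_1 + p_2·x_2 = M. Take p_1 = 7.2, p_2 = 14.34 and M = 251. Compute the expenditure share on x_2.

From the CES first-order condition, (x_2/x_1)^(0.5) = p_1/p_2.
Solve for the ratio: x_2/x_1 = [p_1/p_2]^(2).
With the ratio pinned down, the budget gives x_1* = M/(p_1 + p_2·(x_2/x_1)) and x_2* = (x_2/x_1)·x_1*.
Numerically x_2/x_1 = 0.252096, so x_1* = 251/(7.2 + 14.34·0.252096) = 23.2084 and x_2* = 0.252096·23.2084 = 5.8507.
Expenditure on x_2: 14.34·5.8507 = 83.8997; share = 0.3343.

share on x_2 = 0.3343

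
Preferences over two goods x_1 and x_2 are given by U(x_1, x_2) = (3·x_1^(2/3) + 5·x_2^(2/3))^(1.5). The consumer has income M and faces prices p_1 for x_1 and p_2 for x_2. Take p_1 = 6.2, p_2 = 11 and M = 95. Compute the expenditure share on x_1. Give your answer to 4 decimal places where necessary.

MRS = MU_x_1/MU_x_2 = (3/5)·(x_2/x_1)^(1/3). Set equal to p_1/p_2.
Hence x_2/x_1 = ((5/3)·p_1/p_2)^(1/(1/3)), i.e. raised to the 3 power.
With the ratio pinned down, the budget gives x_1* = M/(p_1 + p_2·(x_2/x_1)) and x_2* = (x_2/x_1)·x_1*.
Numerically x_2/x_1 = 0.828978, so x_1* = 95/(6.2 + 11·0.828978) = 6.2015 and x_2* = 0.828978·6.2015 = 5.1409.
Expenditure on x_1: 6.2·6.2015 = 38.4496; share = 0.4047.

share on x_1 = 0.4047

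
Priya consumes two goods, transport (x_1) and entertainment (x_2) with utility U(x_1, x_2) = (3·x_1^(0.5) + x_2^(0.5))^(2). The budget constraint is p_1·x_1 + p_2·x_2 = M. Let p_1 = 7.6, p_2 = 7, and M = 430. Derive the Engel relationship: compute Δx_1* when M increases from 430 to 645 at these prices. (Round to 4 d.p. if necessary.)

MU_x_1 ∝ 3·x_1^(-0.5), MU_x_2 ∝ x_2^(-0.5), so MRS = 3·(x_2/x_1)^(0.5) = p_1/p_2.
Solve for the ratio: x_2/x_1 = [(1/3)·p_1/p_2]^(2).
With the ratio pinned down, the budget gives x_1* = M/(p_1 + p_2·(x_2/x_1)) and x_2* = (x_2/x_1)·x_1*.
Numerically x_2/x_1 = 0.130975, so x_1* = 430/(7.6 + 7·0.130975) = 50.4883.
At M' = 645: x_1* = 75.7324. Change: 75.7324 − 50.4883 = 25.2441.

Δx_1* = 25.2441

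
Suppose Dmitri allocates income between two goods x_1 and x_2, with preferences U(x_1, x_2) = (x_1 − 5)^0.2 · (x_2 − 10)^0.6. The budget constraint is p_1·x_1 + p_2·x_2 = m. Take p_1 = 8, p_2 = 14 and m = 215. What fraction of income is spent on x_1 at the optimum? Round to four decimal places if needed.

share on x_1 = 0.2267

Let x_1' = x_1−5, x_2' = x_2−10. MRS = (1/3)·x_2'/x_1' = p_1/p_2.
After buying the subsistence bundle (5, 10), a share 0.25 of the remaining income goes to x_1: x_1* = 5 + 0.25·(m − 5p_1 − 10p_2)/p_1.
Discretionary income = 215 − 5·8 − 10·14 = 35; x_1* = 5 + 0.25·35/8 = 6.0938; x_2* = 10 + 0.75·35/14 = 11.875.
Expenditure on x_1: 8·6.0938 = 48.75; share = 0.2267.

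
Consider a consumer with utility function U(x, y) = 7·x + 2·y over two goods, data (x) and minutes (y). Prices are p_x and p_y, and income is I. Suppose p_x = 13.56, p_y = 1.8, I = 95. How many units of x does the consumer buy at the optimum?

Perfect substitutes: compare marginal utility per dollar. 7/p_x vs 2/p_y → 0.5162 vs 1.1111.
y gives more utility per dollar, so spend all income on y: y* = I/p_y, x* = 0.
Numerically: x* = 0, y* = 52.7778.

x* = 0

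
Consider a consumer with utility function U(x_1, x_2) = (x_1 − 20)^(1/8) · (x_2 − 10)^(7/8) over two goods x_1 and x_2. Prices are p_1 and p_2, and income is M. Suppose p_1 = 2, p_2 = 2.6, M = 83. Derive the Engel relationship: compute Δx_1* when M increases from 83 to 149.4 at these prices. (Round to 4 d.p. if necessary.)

This is Cobb-Douglas in (x_1−20, x_2−10): tangency gives 0.125·p_2·(x_2−10) = 0.875·p_1·(x_1−20).
After buying the subsistence bundle (20, 10), a share 0.125 of the remaining income goes to x_1: x_1* = 20 + 0.125·(M − 20p_1 − 10p_2)/p_1.
Discretionary income = 83 − 20·2 − 10·2.6 = 17; x_1* = 20 + 0.125·17/2 = 21.0625.
At M' = 149.4: x_1* = 25.2125. Change: 25.2125 − 21.0625 = 4.15.

Δx_1* = 4.15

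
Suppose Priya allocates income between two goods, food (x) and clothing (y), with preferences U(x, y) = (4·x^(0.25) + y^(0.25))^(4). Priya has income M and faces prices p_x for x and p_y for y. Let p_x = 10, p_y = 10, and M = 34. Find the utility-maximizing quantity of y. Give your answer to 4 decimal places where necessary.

Numerically y/x = 0.15749, so x* = 34/(10 + 10·0.15749) = 2.9374 and y* = 0.15749·2.9374 = 0.4626.

y* = 0.4626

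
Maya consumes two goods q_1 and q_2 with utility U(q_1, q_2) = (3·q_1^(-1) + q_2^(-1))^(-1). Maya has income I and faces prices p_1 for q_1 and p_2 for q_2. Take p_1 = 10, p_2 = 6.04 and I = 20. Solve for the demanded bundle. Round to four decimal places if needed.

q_1* = 1.3805, q_2* = 1.0256

From the CES first-order condition, 3·(q_2/q_1)^(2) = p_1/p_2.
Solve for the ratio: q_2/q_1 = [(1/3)·p_1/p_2]^(0.5).
Substitute q_2 = (q_2/q_1)·q_1 into the budget: q_1* = I/(p_1 + p_2·(q_2/q_1)).
Numerically q_2/q_1 = 0.742884, so q_1* = 20/(10 + 6.04·0.742884) = 1.3805 and q_2* = 0.742884·1.3805 = 1.0256.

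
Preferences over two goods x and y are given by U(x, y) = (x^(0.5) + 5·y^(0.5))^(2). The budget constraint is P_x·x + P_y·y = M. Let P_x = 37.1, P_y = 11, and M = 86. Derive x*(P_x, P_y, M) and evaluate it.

MU_x ∝ x^(-0.5), MU_y ∝ 5·y^(-0.5), so MRS = (1/5)·(y/x)^(0.5) = P_x/P_y.
Hence y/x = (5·P_x/P_y)^(1/(0.5)), i.e. raised to the 2 power.
Substitute y = (y/x)·x into the budget: x* = M/(P_x + P_y·(y/x)).
Numerically y/x = 284.382231, so x* = 86/(37.1 + 11·284.382231) = 0.0272.

x* = 0.0272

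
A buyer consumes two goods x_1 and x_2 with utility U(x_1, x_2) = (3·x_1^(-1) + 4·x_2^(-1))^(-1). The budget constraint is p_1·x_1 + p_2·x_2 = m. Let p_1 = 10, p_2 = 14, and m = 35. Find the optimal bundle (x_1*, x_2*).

x_1* = 1.4791, x_2* = 1.4435

MRS = MU_x_1/MU_x_2 = (3/4)·(x_2/x_1)^(2). Set equal to p_1/p_2.
Hence x_2/x_1 = ((4/3)·p_1/p_2)^(1/(2)), i.e. raised to the 0.5 power.
Substitute x_2 = (x_2/x_1)·x_1 into the budget: x_1* = m/(p_1 + p_2·(x_2/x_1)).
Numerically x_2/x_1 = 0.9759, so x_1* = 35/(10 + 14·0.9759) = 1.4791 and x_2* = 0.9759·1.4791 = 1.4435.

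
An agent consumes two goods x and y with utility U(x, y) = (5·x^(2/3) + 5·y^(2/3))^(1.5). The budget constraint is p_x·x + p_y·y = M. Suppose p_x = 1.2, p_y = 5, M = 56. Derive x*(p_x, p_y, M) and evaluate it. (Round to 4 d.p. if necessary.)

From the CES first-order condition, (y/x)^(1/3) = p_x/p_y.
Hence y/x = (p_x/p_y)^(1/(1/3)), i.e. raised to the 3 power.
With the ratio pinned down, the budget gives x* = M/(p_x + p_y·(y/x)) and y* = (y/x)·x*.
Numerically y/x = 0.013824, so x* = 56/(1.2 + 5·0.013824) = 44.1251.

x* = 44.1251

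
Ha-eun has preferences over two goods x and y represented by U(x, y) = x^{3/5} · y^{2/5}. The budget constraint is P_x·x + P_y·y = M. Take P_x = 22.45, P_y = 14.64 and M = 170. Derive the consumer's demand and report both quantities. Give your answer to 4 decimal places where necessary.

The MRS is (3/2)·y/x. Set MRS = P_x/P_y.
So 0.6·P_y·y = 0.4·P_x·x; combined with the budget, a share 0.6 of income goes to x.
Demand: x*(P_x,P_y,M) = 0.6·M/P_x and y* = 0.4·M/P_y.
At P_x=22.45, P_y=14.64, M=170: x* = 0.6·170/22.45 = 4.5434, y* = 4.6448.

x* = 4.5434, y* = 4.6448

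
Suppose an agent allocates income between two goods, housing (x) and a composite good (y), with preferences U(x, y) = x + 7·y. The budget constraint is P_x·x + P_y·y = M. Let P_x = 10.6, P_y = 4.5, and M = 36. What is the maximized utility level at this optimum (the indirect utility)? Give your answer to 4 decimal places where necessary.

V = 56

y gives more utility per dollar, so spend all income on y: y* = M/P_y, x* = 0.
Numerically: x* = 0, y* = 8.
Utility at the optimum: U(0, 8) = 56.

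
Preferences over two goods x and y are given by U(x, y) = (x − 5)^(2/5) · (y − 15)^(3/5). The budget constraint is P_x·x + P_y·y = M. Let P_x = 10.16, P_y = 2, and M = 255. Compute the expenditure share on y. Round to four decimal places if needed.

This is Cobb-Douglas in (x−5, y−15): tangency gives 0.4·P_y·(y−15) = 0.6·P_x·(x−5).
After buying the subsistence bundle (5, 15), a share 0.4 of the remaining income goes to x: x* = 5 + 0.4·(M − 5P_x − 15P_y)/P_x.
Discretionary income = 255 − 5·10.16 − 15·2 = 174.2; x* = 5 + 0.4·174.2/10.16 = 11.8583; y* = 15 + 0.6·174.2/2 = 67.26.
Expenditure on y: 2·67.26 = 134.52; share = 0.5275.

share on y = 0.5275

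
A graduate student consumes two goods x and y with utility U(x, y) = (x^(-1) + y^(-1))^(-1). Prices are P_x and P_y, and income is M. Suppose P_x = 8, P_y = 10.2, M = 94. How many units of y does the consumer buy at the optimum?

y* = 4.8874

MU_x ∝ x^(-2), MU_y ∝ y^(-2), so MRS = (y/x)^(2) = P_x/P_y.
Hence y/x = (P_x/P_y)^(1/(2)), i.e. raised to the 0.5 power.
Substitute y = (y/x)·x into the budget: x* = M/(P_x + P_y·(y/x)).
Numerically y/x = 0.885615, so x* = 94/(8 + 10.2·0.885615) = 5.5186 and y* = 0.885615·5.5186 = 4.8874.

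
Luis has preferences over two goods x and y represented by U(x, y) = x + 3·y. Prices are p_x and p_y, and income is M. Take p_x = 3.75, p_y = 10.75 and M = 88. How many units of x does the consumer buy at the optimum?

Linear utility — the consumer picks whichever good has higher MU/price: 1/3.75 = 0.2667 vs 3/10.75 = 0.2791.
y gives more utility per dollar, so spend all income on y: y* = M/p_y, x* = 0.
Numerically: x* = 0, y* = 8.186.

x* = 0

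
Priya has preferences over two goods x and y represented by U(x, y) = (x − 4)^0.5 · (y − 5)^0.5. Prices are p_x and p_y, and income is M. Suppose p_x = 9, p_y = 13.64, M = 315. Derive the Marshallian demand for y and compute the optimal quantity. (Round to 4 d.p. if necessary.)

Substituting into the budget: x* = 4 + 0.5·(M − 4·p_x − 5·p_y)/p_x, and y* = 5 + 0.5·(…)/p_y.
Discretionary income = 315 − 4·9 − 5·13.64 = 210.8; y* = 5 + 0.5·210.8/13.64 = 12.7273.

y* = 12.7273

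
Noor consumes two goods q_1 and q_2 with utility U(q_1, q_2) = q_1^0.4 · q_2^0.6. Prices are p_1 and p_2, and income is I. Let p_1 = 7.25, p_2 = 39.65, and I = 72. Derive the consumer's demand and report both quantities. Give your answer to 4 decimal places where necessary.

Tangency: MRS = (2/3)·q_2/q_1 = p_1/p_2.
So 0.4·p_2·q_2 = 0.6·p_1·q_1; combined with the budget, a share 0.4 of income goes to q_1.
Demand: q_1*(p_1,p_2,I) = 0.4·I/p_1 and q_2* = 0.6·I/p_2.
At p_1=7.25, p_2=39.65, I=72: q_1* = 0.4·72/7.25 = 3.9724, q_2* = 1.0895.

q_1* = 3.9724, q_2* = 1.0895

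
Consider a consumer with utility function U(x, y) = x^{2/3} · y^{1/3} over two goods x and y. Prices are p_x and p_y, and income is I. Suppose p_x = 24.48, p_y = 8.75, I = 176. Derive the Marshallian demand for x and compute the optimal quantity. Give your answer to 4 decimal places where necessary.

MU_x/MU_y = (2/3·y)/(1/3·x); tangency sets this equal to p_x/p_y.
Rearranging, p_y·y = (1/2)·p_x·x. Substituting into the budget gives p_x·x·(1 + (1/2)) = I.
Demand: x*(p_x,p_y,I) = 2/3·I/p_x and y* = 1/3·I/p_y.
At p_x=24.48, p_y=8.75, I=176: x* = 2/3·176/24.48 = 4.793.

x* = 4.793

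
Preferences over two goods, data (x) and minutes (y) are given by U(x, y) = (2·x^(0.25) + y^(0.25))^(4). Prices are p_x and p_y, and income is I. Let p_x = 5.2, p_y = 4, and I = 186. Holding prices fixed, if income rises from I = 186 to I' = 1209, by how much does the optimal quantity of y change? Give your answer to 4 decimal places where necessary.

Δy* = 77.2932

With the ratio pinned down, the budget gives x* = I/(p_x + p_y·(y/x)) and y* = (y/x)·x*.
Numerically y/x = 0.563055, so x* = 186/(5.2 + 4·0.563055) = 24.959 and y* = 0.563055·24.959 = 14.0533.
At I' = 1209: y* = 91.3465. Change: 91.3465 − 14.0533 = 77.2932.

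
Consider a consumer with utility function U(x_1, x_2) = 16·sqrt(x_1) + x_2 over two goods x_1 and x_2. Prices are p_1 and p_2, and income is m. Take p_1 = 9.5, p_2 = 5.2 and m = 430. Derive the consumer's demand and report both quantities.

MU_x_1 = 8/√x_1, MU_x_2 = 1. Tangency: 8/√x_1 = p_1/p_2.
Solve: √x_1 = 8·p_2/p_1, so x_1*(p_1,p_2) = (8·p_2/p_1)², and x_2* = (m − p_1·x_1*)/p_2.
Plugging in: x_1* = (8·5.2/9.5)² = 19.1752, x_2* = 47.6607.

x_1* = 19.1752, x_2* = 47.6607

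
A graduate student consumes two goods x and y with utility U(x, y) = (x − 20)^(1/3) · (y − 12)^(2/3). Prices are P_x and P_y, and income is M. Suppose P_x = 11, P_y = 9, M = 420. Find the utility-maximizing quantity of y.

Let x' = x−20, y' = y−12. MRS = (1/2)·y'/x' = P_x/P_y.
Substituting into the budget: x* = 20 + 1/3·(M − 20·P_x − 12·P_y)/P_x, and y* = 12 + 2/3·(…)/P_y.
Discretionary income = 420 − 20·11 − 12·9 = 92; y* = 12 + 2/3·92/9 = 18.8148.

y* = 18.8148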